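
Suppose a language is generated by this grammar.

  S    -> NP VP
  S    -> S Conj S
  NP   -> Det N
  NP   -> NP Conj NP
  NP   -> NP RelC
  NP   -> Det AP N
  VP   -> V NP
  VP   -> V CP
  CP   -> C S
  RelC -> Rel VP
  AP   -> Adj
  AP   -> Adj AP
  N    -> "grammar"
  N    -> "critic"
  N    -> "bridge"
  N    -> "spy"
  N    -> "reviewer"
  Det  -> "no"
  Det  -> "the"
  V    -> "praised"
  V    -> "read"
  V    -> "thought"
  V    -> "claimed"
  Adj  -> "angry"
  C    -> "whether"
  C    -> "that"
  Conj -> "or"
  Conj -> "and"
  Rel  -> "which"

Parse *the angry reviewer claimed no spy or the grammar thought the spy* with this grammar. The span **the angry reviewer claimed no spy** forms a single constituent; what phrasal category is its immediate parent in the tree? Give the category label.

[S [S [NP [Det the] [AP [Adj angry]] [N reviewer]] [VP [V claimed] [NP [Det no] [N spy]]]] [Conj or] [S [NP [Det the] [N grammar]] [VP [V thought] [NP [Det the] [N spy]]]]]
The span 'the angry reviewer claimed no spy' is the S node built by S → NP VP.
Its mother is the S built by S → S Conj S.

S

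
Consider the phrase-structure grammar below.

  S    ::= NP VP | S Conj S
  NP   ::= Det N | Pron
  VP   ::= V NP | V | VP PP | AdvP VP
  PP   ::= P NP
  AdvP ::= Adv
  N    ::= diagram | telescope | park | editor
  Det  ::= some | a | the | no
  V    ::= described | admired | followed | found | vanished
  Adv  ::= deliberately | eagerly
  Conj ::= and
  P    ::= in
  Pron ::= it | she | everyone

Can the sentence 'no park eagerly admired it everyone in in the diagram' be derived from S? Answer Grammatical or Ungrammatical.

Ungrammatical

A Pron word can never sit immediately before a Pron word in any string this grammar generates, so the substring 'it everyone' rules out a derivation.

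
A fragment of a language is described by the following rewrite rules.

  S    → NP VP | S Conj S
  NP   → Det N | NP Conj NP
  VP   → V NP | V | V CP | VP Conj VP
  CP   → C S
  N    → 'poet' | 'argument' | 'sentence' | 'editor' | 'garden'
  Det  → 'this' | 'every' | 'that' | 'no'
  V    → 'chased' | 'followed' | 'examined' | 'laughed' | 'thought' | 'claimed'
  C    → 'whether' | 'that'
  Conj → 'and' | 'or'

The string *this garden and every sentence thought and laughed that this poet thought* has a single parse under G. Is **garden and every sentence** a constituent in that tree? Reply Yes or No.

No

[S [NP [NP [Det this] [N garden]] [Conj and] [NP [Det every] [N sentence]]] [VP [VP [V thought]] [Conj and] [VP [V laughed] [CP [C that] [S [NP [Det this] [N poet]] [VP [V thought]]]]]]]
The smallest constituent containing 'garden and every sentence' is the NP spanning 'this garden and every sentence'; no single node in the tree dominates exactly the given words.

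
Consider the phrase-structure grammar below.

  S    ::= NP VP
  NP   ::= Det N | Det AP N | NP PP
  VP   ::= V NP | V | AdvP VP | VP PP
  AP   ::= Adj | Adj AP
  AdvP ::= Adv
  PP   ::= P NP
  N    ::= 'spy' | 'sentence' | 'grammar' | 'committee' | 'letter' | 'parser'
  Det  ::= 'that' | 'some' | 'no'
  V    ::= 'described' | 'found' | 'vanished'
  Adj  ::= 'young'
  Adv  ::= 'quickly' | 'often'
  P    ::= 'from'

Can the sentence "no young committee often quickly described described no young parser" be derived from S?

Ungrammatical

A V word can never sit immediately before a V word in any string this grammar generates, so the substring 'described described' rules out a derivation.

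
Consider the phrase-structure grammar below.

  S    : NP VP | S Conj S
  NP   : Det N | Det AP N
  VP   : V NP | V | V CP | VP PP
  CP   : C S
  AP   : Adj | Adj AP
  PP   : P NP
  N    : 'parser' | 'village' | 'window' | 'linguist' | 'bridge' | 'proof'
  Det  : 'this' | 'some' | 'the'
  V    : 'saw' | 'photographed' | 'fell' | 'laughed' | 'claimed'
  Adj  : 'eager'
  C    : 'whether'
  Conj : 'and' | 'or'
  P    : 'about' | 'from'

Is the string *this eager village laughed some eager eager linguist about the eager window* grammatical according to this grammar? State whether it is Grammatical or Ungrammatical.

Grammatical

[S [NP [Det this] [AP [Adj eager]] [N village]] [VP [VP [V laughed] [NP [Det some] [AP [Adj eager] [AP [Adj eager]]] [N linguist]]] [PP [P about] [NP [Det the] [AP [Adj eager]] [N window]]]]]
Every word is introduced by a lexical rule and the phrasal rules combine the resulting categories into a single S.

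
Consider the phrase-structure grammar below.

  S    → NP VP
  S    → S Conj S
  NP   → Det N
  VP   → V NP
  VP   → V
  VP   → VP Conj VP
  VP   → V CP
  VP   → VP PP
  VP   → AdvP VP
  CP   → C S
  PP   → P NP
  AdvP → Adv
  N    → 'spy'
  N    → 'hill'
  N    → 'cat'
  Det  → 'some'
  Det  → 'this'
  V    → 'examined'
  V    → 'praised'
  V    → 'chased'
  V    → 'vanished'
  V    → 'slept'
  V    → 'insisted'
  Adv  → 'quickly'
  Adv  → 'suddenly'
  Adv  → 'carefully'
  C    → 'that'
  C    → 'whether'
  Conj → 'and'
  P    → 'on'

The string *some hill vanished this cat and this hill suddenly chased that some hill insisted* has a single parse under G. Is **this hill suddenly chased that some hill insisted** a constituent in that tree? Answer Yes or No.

[S [S [NP [Det some] [N hill]] [VP [V vanished] [NP [Det this] [N cat]]]] [Conj and] [S [NP [Det this] [N hill]] [VP [AdvP [Adv suddenly]] [VP [V chased] [CP [C that] [S [NP [Det some] [N hill]] [VP [V insisted]]]]]]]]
The words 'this hill suddenly chased that some hill insisted' are exhaustively dominated by a single S node (built by S → NP VP), so they form a constituent.

Yes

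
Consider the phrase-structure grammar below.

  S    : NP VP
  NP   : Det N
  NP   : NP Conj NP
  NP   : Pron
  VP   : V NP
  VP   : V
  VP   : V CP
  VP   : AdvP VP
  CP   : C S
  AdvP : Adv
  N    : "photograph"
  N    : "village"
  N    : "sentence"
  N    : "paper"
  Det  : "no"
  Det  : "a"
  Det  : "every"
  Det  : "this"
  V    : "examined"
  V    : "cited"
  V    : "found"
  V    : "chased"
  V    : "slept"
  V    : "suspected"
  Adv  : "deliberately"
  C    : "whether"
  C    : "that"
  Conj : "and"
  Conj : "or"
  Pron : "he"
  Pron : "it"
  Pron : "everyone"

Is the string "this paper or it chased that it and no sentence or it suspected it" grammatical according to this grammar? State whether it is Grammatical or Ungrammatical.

Grammatical

[S [NP [NP [Det this] [N paper]] [Conj or] [NP [Pron it]]] [VP [V chased] [CP [C that] [S [NP [NP [Pron it]] [Conj and] [NP [NP [Det no] [N sentence]] [Conj or] [NP [Pron it]]]] [VP [V suspected] [NP [Pron it]]]]]]]
The bracketing above is licensed at every node by one of the given productions, with S at the root.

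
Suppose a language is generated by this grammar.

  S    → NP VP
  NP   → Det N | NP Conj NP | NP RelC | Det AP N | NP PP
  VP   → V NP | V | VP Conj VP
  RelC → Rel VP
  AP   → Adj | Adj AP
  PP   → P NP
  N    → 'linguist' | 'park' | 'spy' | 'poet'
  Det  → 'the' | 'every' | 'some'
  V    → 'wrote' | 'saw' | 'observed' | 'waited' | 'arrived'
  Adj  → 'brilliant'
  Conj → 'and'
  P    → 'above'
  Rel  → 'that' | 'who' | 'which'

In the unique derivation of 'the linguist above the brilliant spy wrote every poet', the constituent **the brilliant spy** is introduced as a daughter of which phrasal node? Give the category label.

PP

S
  NP
    NP
      Det: the
      N: linguist
    PP
      P: above
      NP
        Det: the
        AP
          Adj: brilliant
        N: spy
  VP
    V: wrote
    NP
      Det: every
      N: poet
The span 'the brilliant spy' is the NP node built by NP → Det AP N.
Its mother is the PP built by PP → P NP.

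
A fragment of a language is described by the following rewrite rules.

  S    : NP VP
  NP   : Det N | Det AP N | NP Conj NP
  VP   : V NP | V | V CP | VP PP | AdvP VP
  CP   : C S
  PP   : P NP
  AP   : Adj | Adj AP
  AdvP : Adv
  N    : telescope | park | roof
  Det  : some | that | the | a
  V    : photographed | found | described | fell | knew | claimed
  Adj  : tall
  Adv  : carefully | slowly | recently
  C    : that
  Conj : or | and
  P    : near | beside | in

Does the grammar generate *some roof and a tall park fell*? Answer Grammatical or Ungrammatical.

Grammatical

[S [NP [NP [Det some] [N roof]] [Conj and] [NP [Det a] [AP [Adj tall]] [N park]]] [VP [V fell]]]
Each bracket corresponds to one application of a listed rule, so the string is derivable from S.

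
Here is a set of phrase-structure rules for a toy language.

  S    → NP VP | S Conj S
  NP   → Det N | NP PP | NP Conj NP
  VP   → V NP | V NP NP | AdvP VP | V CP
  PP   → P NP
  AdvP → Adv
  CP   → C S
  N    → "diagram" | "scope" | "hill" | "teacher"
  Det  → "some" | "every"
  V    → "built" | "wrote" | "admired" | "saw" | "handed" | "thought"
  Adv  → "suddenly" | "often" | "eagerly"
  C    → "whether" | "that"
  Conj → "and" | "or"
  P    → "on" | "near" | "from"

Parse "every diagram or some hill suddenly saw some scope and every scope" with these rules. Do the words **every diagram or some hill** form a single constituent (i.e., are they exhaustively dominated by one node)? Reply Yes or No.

Yes

[S [NP [NP [Det every] [N diagram]] [Conj or] [NP [Det some] [N hill]]] [VP [AdvP [Adv suddenly]] [VP [V saw] [NP [NP [Det some] [N scope]] [Conj and] [NP [Det every] [N scope]]]]]]
The words 'every diagram or some hill' are exhaustively dominated by a single NP node (built by NP → NP Conj NP), so they form a constituent.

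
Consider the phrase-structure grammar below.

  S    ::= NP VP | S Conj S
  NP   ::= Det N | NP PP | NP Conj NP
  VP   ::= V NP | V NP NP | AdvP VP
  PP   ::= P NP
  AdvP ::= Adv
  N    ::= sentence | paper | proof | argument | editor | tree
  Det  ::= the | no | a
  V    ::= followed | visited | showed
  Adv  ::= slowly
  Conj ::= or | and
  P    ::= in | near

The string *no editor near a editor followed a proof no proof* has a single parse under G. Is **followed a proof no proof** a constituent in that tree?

Yes

[S [NP [NP [Det no] [N editor]] [PP [P near] [NP [Det a] [N editor]]]] [VP [V followed] [NP [Det a] [N proof]] [NP [Det no] [N proof]]]]
The words 'followed a proof no proof' are exhaustively dominated by a single VP node (built by VP → V NP NP), so they form a constituent.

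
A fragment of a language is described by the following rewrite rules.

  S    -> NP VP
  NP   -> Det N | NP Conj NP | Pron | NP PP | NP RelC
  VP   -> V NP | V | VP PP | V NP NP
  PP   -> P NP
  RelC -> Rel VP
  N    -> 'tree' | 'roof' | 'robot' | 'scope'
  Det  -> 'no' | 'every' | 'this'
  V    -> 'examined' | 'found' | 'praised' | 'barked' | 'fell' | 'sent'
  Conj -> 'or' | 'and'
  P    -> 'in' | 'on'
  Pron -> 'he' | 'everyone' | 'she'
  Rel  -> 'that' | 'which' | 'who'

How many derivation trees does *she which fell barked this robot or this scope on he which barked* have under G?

Two of the 6 distinct bracketings:
[S [NP [NP [Pron she]] [RelC [Rel which] [VP [V fell]]]] [VP [V barked] [NP [NP [Det this] [N robot]] [Conj or] [NP [NP [Det this] [N scope]] [PP [P on] [NP [NP [Pron he]] [RelC [Rel which] [VP [V barked]]]]]]]]]
[S [NP [NP [Pron she]] [RelC [Rel which] [VP [V fell]]]] [VP [V barked] [NP [NP [Det this] [N robot]] [Conj or] [NP [NP [NP [Det this] [N scope]] [PP [P on] [NP [Pron he]]]] [RelC [Rel which] [VP [V barked]]]]]]]
The trees differ in how a recursive rule is bracketed over the same span.

6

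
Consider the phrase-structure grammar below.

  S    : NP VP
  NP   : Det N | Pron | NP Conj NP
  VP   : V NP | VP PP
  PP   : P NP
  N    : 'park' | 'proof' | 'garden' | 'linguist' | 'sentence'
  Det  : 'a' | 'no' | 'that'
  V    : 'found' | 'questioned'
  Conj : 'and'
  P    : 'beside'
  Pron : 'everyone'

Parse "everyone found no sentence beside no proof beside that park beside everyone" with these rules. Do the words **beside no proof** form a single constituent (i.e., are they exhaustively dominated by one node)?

[S [NP [Pron everyone]] [VP [VP [VP [VP [V found] [NP [Det no] [N sentence]]] [PP [P beside] [NP [Det no] [N proof]]]] [PP [P beside] [NP [Det that] [N park]]]] [PP [P beside] [NP [Pron everyone]]]]]
The words 'beside no proof' are exhaustively dominated by a single PP node (built by PP → P NP), so they form a constituent.

Yes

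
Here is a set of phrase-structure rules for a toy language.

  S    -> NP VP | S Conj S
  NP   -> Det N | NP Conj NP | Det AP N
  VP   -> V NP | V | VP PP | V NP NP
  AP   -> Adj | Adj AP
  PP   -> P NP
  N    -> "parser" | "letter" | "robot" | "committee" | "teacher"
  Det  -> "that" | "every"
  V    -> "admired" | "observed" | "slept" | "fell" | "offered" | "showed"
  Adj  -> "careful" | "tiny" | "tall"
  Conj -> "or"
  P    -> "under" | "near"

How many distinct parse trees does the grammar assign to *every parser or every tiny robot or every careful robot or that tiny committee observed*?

5

Two of the 5 distinct bracketings:
[S [NP [NP [Det every] [N parser]] [Conj or] [NP [NP [Det every] [AP [Adj tiny]] [N robot]] [Conj or] [NP [NP [Det every] [AP [Adj careful]] [N robot]] [Conj or] [NP [Det that] [AP [Adj tiny]] [N committee]]]]] [VP [V observed]]]
[S [NP [NP [Det every] [N parser]] [Conj or] [NP [NP [NP [Det every] [AP [Adj tiny]] [N robot]] [Conj or] [NP [Det every] [AP [Adj careful]] [N robot]]] [Conj or] [NP [Det that] [AP [Adj tiny]] [N committee]]]] [VP [V observed]]]
The trees differ in how a recursive rule is bracketed over the same span.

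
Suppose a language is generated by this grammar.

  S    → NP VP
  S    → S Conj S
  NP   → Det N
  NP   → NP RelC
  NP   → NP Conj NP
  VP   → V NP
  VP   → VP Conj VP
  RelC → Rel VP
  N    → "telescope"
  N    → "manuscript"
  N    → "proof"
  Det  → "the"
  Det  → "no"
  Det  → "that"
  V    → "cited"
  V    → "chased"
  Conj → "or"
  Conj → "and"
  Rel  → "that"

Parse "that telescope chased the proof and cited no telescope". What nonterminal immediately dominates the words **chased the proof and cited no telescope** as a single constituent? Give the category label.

VP

S
  NP
    Det: that
    N: telescope
  VP
    VP
      V: chased
      NP
        Det: the
        N: proof
    Conj: and
    VP
      V: cited
      NP
        Det: no
        N: telescope
The span 'chased the proof and cited no telescope' is the VP node built by VP → VP Conj VP.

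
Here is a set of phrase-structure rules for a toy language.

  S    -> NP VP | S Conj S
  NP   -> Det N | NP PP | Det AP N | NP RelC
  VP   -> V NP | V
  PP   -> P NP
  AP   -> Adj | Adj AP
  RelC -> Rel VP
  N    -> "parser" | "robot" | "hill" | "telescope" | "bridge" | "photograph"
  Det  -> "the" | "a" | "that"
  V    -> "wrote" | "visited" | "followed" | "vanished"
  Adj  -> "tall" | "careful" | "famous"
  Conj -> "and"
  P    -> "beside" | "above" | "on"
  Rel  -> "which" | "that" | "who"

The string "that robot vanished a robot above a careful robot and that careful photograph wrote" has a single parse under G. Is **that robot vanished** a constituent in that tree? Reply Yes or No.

No

[S [S [NP [Det that] [N robot]] [VP [V vanished] [NP [NP [Det a] [N robot]] [PP [P above] [NP [Det a] [AP [Adj careful]] [N robot]]]]]] [Conj and] [S [NP [Det that] [AP [Adj careful]] [N photograph]] [VP [V wrote]]]]
The smallest constituent containing 'that robot vanished' is the S spanning 'that robot vanished a robot above a careful robot'; no single node in the tree dominates exactly the given words.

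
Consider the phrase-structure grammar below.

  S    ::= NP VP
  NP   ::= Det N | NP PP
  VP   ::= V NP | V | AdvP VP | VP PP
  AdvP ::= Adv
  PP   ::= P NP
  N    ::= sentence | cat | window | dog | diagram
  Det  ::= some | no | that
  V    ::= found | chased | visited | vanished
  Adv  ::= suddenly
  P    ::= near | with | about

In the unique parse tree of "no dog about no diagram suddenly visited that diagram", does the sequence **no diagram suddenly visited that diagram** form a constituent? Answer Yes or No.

[S [NP [NP [Det no] [N dog]] [PP [P about] [NP [Det no] [N diagram]]]] [VP [AdvP [Adv suddenly]] [VP [V visited] [NP [Det that] [N diagram]]]]]
The smallest constituent containing 'no diagram suddenly visited that diagram' is the S spanning 'no dog about no diagram suddenly visited that diagram'; no single node in the tree dominates exactly the given words.

No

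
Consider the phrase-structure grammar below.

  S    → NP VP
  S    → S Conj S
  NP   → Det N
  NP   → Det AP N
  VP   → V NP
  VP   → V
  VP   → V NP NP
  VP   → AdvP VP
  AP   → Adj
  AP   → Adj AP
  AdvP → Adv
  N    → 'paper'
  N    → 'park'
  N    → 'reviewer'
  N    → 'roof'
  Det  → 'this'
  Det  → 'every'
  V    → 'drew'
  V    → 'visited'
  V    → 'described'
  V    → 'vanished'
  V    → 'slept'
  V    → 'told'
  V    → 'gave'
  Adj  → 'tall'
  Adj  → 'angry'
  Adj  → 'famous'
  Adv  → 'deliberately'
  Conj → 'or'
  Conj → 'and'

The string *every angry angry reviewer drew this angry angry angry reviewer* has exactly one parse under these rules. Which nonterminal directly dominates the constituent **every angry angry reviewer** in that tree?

S

S
  NP
    Det: every
    AP
      Adj: angry
      AP
        Adj: angry
    N: reviewer
  VP
    V: drew
    NP
      Det: this
      AP
        Adj: angry
        AP
          Adj: angry
          AP
            Adj: angry
      N: reviewer
The span 'every angry angry reviewer' is the NP node built by NP → Det AP N.
Its mother is the S built by S → NP VP.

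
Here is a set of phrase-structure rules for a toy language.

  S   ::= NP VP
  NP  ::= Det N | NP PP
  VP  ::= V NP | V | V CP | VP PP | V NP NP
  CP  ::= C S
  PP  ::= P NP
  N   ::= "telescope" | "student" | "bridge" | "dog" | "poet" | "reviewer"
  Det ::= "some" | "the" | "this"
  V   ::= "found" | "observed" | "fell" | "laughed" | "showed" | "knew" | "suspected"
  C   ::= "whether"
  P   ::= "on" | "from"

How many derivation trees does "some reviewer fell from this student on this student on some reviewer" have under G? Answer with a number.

Two of the 5 distinct bracketings:
[S [NP [Det some] [N reviewer]] [VP [VP [V fell]] [PP [P from] [NP [NP [Det this] [N student]] [PP [P on] [NP [NP [Det this] [N student]] [PP [P on] [NP [Det some] [N reviewer]]]]]]]]]
[S [NP [Det some] [N reviewer]] [VP [VP [V fell]] [PP [P from] [NP [NP [NP [Det this] [N student]] [PP [P on] [NP [Det this] [N student]]]] [PP [P on] [NP [Det some] [N reviewer]]]]]]]
The trees differ in how a recursive rule is bracketed over the same span.

5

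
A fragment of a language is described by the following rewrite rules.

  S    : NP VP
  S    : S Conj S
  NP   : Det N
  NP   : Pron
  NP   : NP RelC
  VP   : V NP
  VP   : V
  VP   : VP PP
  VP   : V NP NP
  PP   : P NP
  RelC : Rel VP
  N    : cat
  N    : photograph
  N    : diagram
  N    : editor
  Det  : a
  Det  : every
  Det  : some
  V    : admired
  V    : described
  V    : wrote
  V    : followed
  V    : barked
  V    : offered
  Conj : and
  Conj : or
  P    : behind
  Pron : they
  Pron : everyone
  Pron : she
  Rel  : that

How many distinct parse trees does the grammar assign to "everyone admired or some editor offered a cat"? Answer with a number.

[S [S [NP [Pron everyone]] [VP [V admired]]] [Conj or] [S [NP [Det some] [N editor]] [VP [V offered] [NP [Det a] [N cat]]]]]
No rule offers an alternative attachment or grouping for any span, so this is the only derivation.

1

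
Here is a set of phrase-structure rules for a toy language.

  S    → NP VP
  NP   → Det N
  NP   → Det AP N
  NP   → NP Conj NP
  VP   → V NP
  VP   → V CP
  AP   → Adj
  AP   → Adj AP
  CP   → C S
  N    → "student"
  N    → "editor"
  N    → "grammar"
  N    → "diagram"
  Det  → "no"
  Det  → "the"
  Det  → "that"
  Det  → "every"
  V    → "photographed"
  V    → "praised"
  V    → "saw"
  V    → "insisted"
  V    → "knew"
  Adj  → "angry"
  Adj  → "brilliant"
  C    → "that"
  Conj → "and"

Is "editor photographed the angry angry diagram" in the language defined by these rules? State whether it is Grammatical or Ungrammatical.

For S → NP VP, no prefix of the string parses as an NP.

Ungrammatical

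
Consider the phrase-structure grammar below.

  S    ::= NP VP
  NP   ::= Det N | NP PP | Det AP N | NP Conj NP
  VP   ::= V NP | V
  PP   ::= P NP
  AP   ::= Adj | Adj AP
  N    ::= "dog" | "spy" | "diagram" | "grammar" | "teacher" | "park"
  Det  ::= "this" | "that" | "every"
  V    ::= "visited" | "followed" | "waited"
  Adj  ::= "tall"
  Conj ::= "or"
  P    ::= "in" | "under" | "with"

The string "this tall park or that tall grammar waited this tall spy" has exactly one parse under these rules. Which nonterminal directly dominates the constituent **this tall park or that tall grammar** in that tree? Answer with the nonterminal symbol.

S

[S [NP [NP [Det this] [AP [Adj tall]] [N park]] [Conj or] [NP [Det that] [AP [Adj tall]] [N grammar]]] [VP [V waited] [NP [Det this] [AP [Adj tall]] [N spy]]]]
The span 'this tall park or that tall grammar' is the NP node built by NP → NP Conj NP.
Its mother is the S built by S → NP VP.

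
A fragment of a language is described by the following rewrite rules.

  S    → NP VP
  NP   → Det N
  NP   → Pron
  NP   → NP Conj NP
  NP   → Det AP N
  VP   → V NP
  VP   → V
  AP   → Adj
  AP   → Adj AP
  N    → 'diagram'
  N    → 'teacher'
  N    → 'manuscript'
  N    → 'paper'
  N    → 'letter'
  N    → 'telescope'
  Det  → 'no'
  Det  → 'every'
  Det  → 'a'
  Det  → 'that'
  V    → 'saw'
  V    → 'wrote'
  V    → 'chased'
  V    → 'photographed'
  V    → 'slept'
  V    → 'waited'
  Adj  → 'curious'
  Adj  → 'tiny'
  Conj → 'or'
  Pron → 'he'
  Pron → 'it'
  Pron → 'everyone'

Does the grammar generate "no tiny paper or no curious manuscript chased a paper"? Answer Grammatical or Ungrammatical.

S
  NP
    NP
      Det: no
      AP
        Adj: tiny
      N: paper
    Conj: or
    NP
      Det: no
      AP
        Adj: curious
      N: manuscript
  VP
    V: chased
    NP
      Det: a
      N: paper
Every word is introduced by a lexical rule and the phrasal rules combine the resulting categories into a single S.

Grammatical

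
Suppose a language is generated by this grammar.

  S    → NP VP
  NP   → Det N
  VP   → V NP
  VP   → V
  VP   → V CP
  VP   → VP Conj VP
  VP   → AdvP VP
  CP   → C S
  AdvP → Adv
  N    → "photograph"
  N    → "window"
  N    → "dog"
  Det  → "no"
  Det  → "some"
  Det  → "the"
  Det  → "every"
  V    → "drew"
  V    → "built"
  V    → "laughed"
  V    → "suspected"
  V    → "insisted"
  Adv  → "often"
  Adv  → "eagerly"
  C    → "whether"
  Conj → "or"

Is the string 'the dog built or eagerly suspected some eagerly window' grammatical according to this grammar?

Ungrammatical

A Det word can never sit immediately before an Adv word in any string this grammar generates, so the substring 'some eagerly' rules out a derivation.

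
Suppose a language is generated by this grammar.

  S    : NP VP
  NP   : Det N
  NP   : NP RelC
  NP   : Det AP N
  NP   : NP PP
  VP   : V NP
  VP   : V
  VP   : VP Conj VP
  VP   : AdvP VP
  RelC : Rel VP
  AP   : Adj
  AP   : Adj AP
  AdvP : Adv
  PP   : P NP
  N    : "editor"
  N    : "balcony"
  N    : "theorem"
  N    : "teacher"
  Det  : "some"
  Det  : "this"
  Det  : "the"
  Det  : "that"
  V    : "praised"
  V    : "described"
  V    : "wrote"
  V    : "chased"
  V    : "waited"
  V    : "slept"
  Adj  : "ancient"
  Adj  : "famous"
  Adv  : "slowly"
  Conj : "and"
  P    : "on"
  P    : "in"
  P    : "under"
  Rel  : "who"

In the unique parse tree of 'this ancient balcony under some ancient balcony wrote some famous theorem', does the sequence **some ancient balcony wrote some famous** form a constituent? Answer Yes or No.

No

[S [NP [NP [Det this] [AP [Adj ancient]] [N balcony]] [PP [P under] [NP [Det some] [AP [Adj ancient]] [N balcony]]]] [VP [V wrote] [NP [Det some] [AP [Adj famous]] [N theorem]]]]
The smallest constituent containing 'some ancient balcony wrote some famous' is the S spanning 'this ancient balcony under some ancient balcony wrote some famous theorem'; no single node in the tree dominates exactly the given words.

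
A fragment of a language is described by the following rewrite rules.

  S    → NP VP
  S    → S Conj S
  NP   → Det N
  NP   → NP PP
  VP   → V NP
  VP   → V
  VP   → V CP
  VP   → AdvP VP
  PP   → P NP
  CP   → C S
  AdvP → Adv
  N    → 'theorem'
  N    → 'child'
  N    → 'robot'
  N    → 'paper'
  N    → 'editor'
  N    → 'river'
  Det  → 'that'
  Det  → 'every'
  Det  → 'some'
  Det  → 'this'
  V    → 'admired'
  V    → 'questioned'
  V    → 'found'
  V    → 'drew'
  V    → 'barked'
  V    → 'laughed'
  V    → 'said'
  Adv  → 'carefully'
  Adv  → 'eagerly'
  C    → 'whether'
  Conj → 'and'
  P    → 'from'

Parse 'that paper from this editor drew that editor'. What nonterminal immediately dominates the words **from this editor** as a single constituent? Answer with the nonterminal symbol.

PP

[S [NP [NP [Det that] [N paper]] [PP [P from] [NP [Det this] [N editor]]]] [VP [V drew] [NP [Det that] [N editor]]]]
The span 'from this editor' is the PP node built by PP → P NP.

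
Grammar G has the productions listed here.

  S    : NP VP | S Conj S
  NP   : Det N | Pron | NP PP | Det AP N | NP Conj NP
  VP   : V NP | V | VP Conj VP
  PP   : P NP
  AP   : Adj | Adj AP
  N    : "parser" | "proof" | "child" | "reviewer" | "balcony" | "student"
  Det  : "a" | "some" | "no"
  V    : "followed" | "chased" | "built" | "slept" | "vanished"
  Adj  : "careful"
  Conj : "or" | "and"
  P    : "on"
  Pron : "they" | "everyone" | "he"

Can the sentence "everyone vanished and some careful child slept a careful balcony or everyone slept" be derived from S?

Grammatical

S
  S
    NP
      Pron: everyone
    VP
      V: vanished
  Conj: and
  S
    S
      NP
        Det: some
        AP
          Adj: careful
        N: child
      VP
        V: slept
        NP
          Det: a
          AP
            Adj: careful
          N: balcony
    Conj: or
    S
      NP
        Pron: everyone
      VP
        V: slept
Every word is introduced by a lexical rule and the phrasal rules combine the resulting categories into a single S.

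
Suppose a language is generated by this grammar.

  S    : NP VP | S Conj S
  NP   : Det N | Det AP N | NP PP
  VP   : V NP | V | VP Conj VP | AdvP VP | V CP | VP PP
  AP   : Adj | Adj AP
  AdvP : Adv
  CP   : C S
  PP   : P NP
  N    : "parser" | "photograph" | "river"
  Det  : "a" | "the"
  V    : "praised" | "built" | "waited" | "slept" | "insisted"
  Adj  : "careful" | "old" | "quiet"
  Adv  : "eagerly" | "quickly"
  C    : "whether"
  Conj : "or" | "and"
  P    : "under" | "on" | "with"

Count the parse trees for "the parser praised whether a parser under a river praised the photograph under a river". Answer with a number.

Two of the 3 distinct bracketings:
[S [NP [Det the] [N parser]] [VP [V praised] [CP [C whether] [S [NP [NP [Det a] [N parser]] [PP [P under] [NP [Det a] [N river]]]] [VP [V praised] [NP [NP [Det the] [N photograph]] [PP [P under] [NP [Det a] [N river]]]]]]]]]
[S [NP [Det the] [N parser]] [VP [V praised] [CP [C whether] [S [NP [NP [Det a] [N parser]] [PP [P under] [NP [Det a] [N river]]]] [VP [VP [V praised] [NP [Det the] [N photograph]]] [PP [P under] [NP [Det a] [N river]]]]]]]]
The difference turns on whether VP → VP PP is used at the relevant span, versus an alternative expansion of VP.

3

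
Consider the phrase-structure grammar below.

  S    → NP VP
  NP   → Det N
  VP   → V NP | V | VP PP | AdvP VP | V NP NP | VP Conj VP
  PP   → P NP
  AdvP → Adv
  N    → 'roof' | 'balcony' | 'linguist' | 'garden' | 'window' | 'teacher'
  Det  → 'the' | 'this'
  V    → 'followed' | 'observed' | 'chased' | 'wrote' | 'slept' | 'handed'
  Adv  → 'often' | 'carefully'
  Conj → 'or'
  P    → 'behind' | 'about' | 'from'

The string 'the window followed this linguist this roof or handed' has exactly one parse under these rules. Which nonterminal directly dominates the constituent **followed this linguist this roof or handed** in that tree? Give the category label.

S

S
  NP
    Det: the
    N: window
  VP
    VP
      V: followed
      NP
        Det: this
        N: linguist
      NP
        Det: this
        N: roof
    Conj: or
    VP
      V: handed
The span 'followed this linguist this roof or handed' is the VP node built by VP → VP Conj VP.
Its mother is the S built by S → NP VP.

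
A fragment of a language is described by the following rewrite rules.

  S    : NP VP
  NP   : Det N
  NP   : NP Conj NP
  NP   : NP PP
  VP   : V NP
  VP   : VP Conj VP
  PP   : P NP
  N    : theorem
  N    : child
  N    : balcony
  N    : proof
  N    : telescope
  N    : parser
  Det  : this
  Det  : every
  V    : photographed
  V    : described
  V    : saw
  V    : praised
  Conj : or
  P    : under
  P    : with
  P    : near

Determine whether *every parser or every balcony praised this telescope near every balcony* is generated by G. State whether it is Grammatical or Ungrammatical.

Grammatical

[S [NP [NP [Det every] [N parser]] [Conj or] [NP [Det every] [N balcony]]] [VP [V praised] [NP [NP [Det this] [N telescope]] [PP [P near] [NP [Det every] [N balcony]]]]]]
Every word is introduced by a lexical rule and the phrasal rules combine the resulting categories into a single S.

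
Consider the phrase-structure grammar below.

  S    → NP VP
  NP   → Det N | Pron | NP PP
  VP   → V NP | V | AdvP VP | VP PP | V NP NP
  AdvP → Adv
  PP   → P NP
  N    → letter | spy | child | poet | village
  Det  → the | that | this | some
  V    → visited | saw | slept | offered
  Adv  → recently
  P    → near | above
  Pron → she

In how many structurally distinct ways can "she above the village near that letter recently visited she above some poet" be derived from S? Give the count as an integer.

Two of the 6 distinct bracketings:
[S [NP [NP [Pron she]] [PP [P above] [NP [NP [Det the] [N village]] [PP [P near] [NP [Det that] [N letter]]]]]] [VP [AdvP [Adv recently]] [VP [V visited] [NP [NP [Pron she]] [PP [P above] [NP [Det some] [N poet]]]]]]]
[S [NP [NP [Pron she]] [PP [P above] [NP [NP [Det the] [N village]] [PP [P near] [NP [Det that] [N letter]]]]]] [VP [AdvP [Adv recently]] [VP [VP [V visited] [NP [Pron she]]] [PP [P above] [NP [Det some] [N poet]]]]]]
The difference turns on whether VP → VP PP is used at the relevant span, versus an alternative expansion of VP.

6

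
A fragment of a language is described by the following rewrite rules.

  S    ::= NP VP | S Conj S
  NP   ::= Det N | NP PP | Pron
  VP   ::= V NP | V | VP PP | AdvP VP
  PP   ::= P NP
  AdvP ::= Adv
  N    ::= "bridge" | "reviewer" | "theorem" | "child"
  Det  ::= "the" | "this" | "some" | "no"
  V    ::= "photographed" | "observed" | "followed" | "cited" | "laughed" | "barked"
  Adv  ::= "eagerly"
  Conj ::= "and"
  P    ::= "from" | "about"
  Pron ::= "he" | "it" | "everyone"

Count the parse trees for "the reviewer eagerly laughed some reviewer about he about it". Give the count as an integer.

9

Two of the 9 distinct bracketings:
[S [NP [Det the] [N reviewer]] [VP [VP [AdvP [Adv eagerly]] [VP [V laughed] [NP [Det some] [N reviewer]]]] [PP [P about] [NP [NP [Pron he]] [PP [P about] [NP [Pron it]]]]]]]
[S [NP [Det the] [N reviewer]] [VP [VP [VP [AdvP [Adv eagerly]] [VP [V laughed] [NP [Det some] [N reviewer]]]] [PP [P about] [NP [Pron he]]]] [PP [P about] [NP [Pron it]]]]]
The difference turns on whether NP → NP PP is used at the relevant span, versus an alternative expansion of NP.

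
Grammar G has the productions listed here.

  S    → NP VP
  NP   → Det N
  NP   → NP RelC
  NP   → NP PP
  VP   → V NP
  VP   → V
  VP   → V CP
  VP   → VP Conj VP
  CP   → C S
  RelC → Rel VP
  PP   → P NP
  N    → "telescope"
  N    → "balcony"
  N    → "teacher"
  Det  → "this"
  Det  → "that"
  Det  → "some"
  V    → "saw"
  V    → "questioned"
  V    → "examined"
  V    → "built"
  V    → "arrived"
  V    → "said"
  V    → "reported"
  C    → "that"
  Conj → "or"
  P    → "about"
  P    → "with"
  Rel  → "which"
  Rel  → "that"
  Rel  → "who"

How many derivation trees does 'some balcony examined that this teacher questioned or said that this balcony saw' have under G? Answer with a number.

The two bracketings:
[S [NP [Det some] [N balcony]] [VP [V examined] [CP [C that] [S [NP [Det this] [N teacher]] [VP [VP [V questioned]] [Conj or] [VP [V said] [CP [C that] [S [NP [Det this] [N balcony]] [VP [V saw]]]]]]]]]]
[S [NP [Det some] [N balcony]] [VP [VP [V examined] [CP [C that] [S [NP [Det this] [N teacher]] [VP [V questioned]]]]] [Conj or] [VP [V said] [CP [C that] [S [NP [Det this] [N balcony]] [VP [V saw]]]]]]]
The trees differ in how a recursive rule is bracketed over the same span.

2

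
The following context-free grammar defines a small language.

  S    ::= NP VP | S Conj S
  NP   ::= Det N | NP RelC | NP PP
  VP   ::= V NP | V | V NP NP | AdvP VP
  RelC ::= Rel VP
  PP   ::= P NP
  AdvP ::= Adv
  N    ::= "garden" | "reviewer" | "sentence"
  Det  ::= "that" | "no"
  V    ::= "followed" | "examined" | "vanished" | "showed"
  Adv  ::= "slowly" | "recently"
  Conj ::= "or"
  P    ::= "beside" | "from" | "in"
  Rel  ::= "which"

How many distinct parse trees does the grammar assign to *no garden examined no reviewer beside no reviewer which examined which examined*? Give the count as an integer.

Two of the 3 distinct bracketings:
[S [NP [Det no] [N garden]] [VP [V examined] [NP [NP [NP [NP [Det no] [N reviewer]] [PP [P beside] [NP [Det no] [N reviewer]]]] [RelC [Rel which] [VP [V examined]]]] [RelC [Rel which] [VP [V examined]]]]]]
[S [NP [Det no] [N garden]] [VP [V examined] [NP [NP [NP [Det no] [N reviewer]] [PP [P beside] [NP [NP [Det no] [N reviewer]] [RelC [Rel which] [VP [V examined]]]]]] [RelC [Rel which] [VP [V examined]]]]]]
The trees differ in how a recursive rule is bracketed over the same span.

3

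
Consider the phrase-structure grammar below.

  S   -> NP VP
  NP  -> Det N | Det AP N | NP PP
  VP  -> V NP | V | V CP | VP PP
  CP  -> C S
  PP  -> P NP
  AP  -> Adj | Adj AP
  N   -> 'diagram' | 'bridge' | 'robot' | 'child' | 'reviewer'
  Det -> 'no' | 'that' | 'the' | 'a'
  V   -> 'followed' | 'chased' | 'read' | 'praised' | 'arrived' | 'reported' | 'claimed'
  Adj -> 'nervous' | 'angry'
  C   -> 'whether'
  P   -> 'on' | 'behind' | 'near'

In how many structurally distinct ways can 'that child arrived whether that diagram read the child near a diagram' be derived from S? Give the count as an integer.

3

Two of the 3 distinct bracketings:
[S [NP [Det that] [N child]] [VP [V arrived] [CP [C whether] [S [NP [Det that] [N diagram]] [VP [V read] [NP [NP [Det the] [N child]] [PP [P near] [NP [Det a] [N diagram]]]]]]]]]
[S [NP [Det that] [N child]] [VP [V arrived] [CP [C whether] [S [NP [Det that] [N diagram]] [VP [VP [V read] [NP [Det the] [N child]]] [PP [P near] [NP [Det a] [N diagram]]]]]]]]
The difference turns on whether NP → NP PP is used at the relevant span, versus an alternative expansion of NP.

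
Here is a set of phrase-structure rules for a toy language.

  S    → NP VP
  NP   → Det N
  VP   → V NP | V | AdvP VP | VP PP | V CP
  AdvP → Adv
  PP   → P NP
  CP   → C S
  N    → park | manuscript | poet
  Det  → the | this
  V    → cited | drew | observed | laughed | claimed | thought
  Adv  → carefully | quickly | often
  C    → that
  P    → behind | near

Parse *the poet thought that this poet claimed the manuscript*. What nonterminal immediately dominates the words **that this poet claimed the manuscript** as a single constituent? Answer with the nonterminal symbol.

CP

S
  NP
    Det: the
    N: poet
  VP
    V: thought
    CP
      C: that
      S
        NP
          Det: this
          N: poet
        VP
          V: claimed
          NP
            Det: the
            N: manuscript
The span 'that this poet claimed the manuscript' is the CP node built by CP → C S.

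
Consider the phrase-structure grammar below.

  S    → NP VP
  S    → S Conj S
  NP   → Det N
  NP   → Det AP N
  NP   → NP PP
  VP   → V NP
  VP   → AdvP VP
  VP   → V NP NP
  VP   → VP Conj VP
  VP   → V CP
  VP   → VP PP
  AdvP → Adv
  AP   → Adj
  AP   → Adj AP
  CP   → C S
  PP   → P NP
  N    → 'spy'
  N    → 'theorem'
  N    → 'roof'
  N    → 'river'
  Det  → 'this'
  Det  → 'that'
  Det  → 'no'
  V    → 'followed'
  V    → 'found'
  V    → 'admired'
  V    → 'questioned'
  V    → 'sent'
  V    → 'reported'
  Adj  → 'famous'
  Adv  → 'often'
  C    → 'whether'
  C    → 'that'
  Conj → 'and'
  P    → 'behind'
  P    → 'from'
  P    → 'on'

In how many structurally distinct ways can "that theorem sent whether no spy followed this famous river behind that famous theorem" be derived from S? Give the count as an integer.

Two of the 3 distinct bracketings:
[S [NP [Det that] [N theorem]] [VP [V sent] [CP [C whether] [S [NP [Det no] [N spy]] [VP [V followed] [NP [NP [Det this] [AP [Adj famous]] [N river]] [PP [P behind] [NP [Det that] [AP [Adj famous]] [N theorem]]]]]]]]]
[S [NP [Det that] [N theorem]] [VP [V sent] [CP [C whether] [S [NP [Det no] [N spy]] [VP [VP [V followed] [NP [Det this] [AP [Adj famous]] [N river]]] [PP [P behind] [NP [Det that] [AP [Adj famous]] [N theorem]]]]]]]]
The difference turns on whether NP → NP PP is used at the relevant span, versus an alternative expansion of NP.

3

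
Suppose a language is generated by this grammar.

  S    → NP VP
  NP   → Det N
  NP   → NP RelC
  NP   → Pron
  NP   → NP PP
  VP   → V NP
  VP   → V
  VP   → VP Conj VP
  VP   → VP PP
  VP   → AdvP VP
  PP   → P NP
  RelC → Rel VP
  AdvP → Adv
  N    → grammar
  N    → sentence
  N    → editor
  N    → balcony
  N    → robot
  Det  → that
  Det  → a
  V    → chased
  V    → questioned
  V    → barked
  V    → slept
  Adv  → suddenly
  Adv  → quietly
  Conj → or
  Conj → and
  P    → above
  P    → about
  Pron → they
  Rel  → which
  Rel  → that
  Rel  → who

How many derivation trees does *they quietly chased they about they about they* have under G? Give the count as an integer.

9

Two of the 9 distinct bracketings:
[S [NP [Pron they]] [VP [VP [AdvP [Adv quietly]] [VP [V chased] [NP [Pron they]]]] [PP [P about] [NP [NP [Pron they]] [PP [P about] [NP [Pron they]]]]]]]
[S [NP [Pron they]] [VP [VP [VP [AdvP [Adv quietly]] [VP [V chased] [NP [Pron they]]]] [PP [P about] [NP [Pron they]]]] [PP [P about] [NP [Pron they]]]]]
The difference turns on whether NP → NP PP is used at the relevant span, versus an alternative expansion of NP.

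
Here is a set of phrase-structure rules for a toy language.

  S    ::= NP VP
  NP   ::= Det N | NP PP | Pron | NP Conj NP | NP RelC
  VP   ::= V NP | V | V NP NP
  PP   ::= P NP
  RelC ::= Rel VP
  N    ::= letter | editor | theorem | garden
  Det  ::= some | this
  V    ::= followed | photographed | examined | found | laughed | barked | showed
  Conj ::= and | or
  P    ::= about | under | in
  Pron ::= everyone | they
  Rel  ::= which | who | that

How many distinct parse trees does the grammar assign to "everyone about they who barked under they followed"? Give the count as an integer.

3

Two of the 3 distinct bracketings:
[S [NP [NP [Pron everyone]] [PP [P about] [NP [NP [NP [Pron they]] [RelC [Rel who] [VP [V barked]]]] [PP [P under] [NP [Pron they]]]]]] [VP [V followed]]]
[S [NP [NP [NP [Pron everyone]] [PP [P about] [NP [NP [Pron they]] [RelC [Rel who] [VP [V barked]]]]]] [PP [P under] [NP [Pron they]]]] [VP [V followed]]]
The trees differ in how a recursive rule is bracketed over the same span.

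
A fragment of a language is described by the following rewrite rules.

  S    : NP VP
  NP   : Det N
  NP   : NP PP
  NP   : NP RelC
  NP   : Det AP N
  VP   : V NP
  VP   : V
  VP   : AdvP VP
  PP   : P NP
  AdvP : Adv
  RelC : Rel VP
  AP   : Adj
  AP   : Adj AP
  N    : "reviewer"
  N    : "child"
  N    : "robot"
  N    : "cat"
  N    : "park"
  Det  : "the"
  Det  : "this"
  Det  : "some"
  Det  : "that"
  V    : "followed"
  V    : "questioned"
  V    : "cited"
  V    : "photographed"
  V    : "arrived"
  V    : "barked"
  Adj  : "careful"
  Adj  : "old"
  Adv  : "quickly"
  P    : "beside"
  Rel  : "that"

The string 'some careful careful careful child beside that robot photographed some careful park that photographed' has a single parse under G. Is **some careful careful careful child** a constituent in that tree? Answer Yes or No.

[S [NP [NP [Det some] [AP [Adj careful] [AP [Adj careful] [AP [Adj careful]]]] [N child]] [PP [P beside] [NP [Det that] [N robot]]]] [VP [V photographed] [NP [NP [Det some] [AP [Adj careful]] [N park]] [RelC [Rel that] [VP [V photographed]]]]]]
The words 'some careful careful careful child' are exhaustively dominated by a single NP node (built by NP → Det AP N), so they form a constituent.

Yes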